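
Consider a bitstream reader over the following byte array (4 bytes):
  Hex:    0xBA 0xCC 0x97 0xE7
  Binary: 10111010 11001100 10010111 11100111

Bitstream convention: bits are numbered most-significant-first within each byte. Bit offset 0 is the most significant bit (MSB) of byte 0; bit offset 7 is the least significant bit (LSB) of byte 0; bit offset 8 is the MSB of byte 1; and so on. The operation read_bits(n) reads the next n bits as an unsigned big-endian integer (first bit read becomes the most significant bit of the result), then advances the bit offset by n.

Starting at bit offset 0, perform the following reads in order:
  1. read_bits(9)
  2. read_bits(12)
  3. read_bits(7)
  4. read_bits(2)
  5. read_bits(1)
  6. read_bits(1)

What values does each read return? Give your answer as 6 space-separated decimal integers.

Read 1: bits[0:9] width=9 -> value=373 (bin 101110101); offset now 9 = byte 1 bit 1; 23 bits remain
Read 2: bits[9:21] width=12 -> value=2450 (bin 100110010010); offset now 21 = byte 2 bit 5; 11 bits remain
Read 3: bits[21:28] width=7 -> value=126 (bin 1111110); offset now 28 = byte 3 bit 4; 4 bits remain
Read 4: bits[28:30] width=2 -> value=1 (bin 01); offset now 30 = byte 3 bit 6; 2 bits remain
Read 5: bits[30:31] width=1 -> value=1 (bin 1); offset now 31 = byte 3 bit 7; 1 bits remain
Read 6: bits[31:32] width=1 -> value=1 (bin 1); offset now 32 = byte 4 bit 0; 0 bits remain

Answer: 373 2450 126 1 1 1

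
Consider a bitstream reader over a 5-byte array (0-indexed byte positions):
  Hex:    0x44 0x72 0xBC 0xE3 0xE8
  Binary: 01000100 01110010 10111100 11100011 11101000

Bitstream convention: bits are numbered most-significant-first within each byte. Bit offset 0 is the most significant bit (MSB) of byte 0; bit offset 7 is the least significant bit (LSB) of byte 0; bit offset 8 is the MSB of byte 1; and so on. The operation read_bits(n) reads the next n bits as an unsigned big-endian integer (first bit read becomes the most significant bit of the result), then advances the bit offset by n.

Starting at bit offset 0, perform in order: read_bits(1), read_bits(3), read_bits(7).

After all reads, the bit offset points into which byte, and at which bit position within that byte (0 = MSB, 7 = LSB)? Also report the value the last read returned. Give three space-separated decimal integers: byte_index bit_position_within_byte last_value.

Answer: 1 3 35

Derivation:
Read 1: bits[0:1] width=1 -> value=0 (bin 0); offset now 1 = byte 0 bit 1; 39 bits remain
Read 2: bits[1:4] width=3 -> value=4 (bin 100); offset now 4 = byte 0 bit 4; 36 bits remain
Read 3: bits[4:11] width=7 -> value=35 (bin 0100011); offset now 11 = byte 1 bit 3; 29 bits remain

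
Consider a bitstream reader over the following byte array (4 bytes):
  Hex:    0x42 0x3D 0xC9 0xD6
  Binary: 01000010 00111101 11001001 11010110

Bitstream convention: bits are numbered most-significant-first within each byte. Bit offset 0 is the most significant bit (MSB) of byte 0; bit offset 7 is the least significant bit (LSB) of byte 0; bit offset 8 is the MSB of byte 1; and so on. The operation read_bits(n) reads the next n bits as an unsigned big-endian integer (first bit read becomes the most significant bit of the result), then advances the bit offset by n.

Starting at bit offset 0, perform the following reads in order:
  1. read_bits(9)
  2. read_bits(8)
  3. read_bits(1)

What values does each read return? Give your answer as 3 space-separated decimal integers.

Read 1: bits[0:9] width=9 -> value=132 (bin 010000100); offset now 9 = byte 1 bit 1; 23 bits remain
Read 2: bits[9:17] width=8 -> value=123 (bin 01111011); offset now 17 = byte 2 bit 1; 15 bits remain
Read 3: bits[17:18] width=1 -> value=1 (bin 1); offset now 18 = byte 2 bit 2; 14 bits remain

Answer: 132 123 1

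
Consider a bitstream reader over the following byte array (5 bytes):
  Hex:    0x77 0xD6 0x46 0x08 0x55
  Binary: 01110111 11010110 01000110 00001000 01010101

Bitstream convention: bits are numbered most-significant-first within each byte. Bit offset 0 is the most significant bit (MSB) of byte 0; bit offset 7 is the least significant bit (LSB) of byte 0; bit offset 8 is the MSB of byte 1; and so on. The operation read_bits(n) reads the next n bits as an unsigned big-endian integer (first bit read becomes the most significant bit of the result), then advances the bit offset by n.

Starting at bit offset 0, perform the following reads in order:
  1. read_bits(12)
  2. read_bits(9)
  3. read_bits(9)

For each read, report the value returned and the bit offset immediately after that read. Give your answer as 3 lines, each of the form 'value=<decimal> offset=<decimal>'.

Read 1: bits[0:12] width=12 -> value=1917 (bin 011101111101); offset now 12 = byte 1 bit 4; 28 bits remain
Read 2: bits[12:21] width=9 -> value=200 (bin 011001000); offset now 21 = byte 2 bit 5; 19 bits remain
Read 3: bits[21:30] width=9 -> value=386 (bin 110000010); offset now 30 = byte 3 bit 6; 10 bits remain

Answer: value=1917 offset=12
value=200 offset=21
value=386 offset=30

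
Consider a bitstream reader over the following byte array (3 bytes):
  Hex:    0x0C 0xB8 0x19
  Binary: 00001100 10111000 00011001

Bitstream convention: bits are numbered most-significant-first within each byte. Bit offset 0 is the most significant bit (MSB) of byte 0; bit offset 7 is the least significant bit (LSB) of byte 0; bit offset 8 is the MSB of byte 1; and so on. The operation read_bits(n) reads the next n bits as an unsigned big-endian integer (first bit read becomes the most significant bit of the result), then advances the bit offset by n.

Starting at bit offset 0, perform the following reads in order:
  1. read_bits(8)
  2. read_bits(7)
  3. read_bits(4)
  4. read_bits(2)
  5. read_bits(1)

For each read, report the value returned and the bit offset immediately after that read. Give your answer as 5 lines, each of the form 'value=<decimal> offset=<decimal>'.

Read 1: bits[0:8] width=8 -> value=12 (bin 00001100); offset now 8 = byte 1 bit 0; 16 bits remain
Read 2: bits[8:15] width=7 -> value=92 (bin 1011100); offset now 15 = byte 1 bit 7; 9 bits remain
Read 3: bits[15:19] width=4 -> value=0 (bin 0000); offset now 19 = byte 2 bit 3; 5 bits remain
Read 4: bits[19:21] width=2 -> value=3 (bin 11); offset now 21 = byte 2 bit 5; 3 bits remain
Read 5: bits[21:22] width=1 -> value=0 (bin 0); offset now 22 = byte 2 bit 6; 2 bits remain

Answer: value=12 offset=8
value=92 offset=15
value=0 offset=19
value=3 offset=21
value=0 offset=22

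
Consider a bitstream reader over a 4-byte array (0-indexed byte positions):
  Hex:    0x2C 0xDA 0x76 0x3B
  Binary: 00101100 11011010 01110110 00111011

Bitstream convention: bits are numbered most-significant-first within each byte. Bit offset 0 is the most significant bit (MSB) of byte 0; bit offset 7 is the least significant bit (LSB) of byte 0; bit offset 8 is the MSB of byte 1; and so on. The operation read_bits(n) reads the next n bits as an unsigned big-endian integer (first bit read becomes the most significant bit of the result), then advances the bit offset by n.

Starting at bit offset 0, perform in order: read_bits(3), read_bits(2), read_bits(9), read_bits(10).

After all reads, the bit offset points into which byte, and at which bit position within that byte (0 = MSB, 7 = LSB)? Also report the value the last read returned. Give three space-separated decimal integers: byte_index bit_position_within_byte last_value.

Answer: 3 0 630

Derivation:
Read 1: bits[0:3] width=3 -> value=1 (bin 001); offset now 3 = byte 0 bit 3; 29 bits remain
Read 2: bits[3:5] width=2 -> value=1 (bin 01); offset now 5 = byte 0 bit 5; 27 bits remain
Read 3: bits[5:14] width=9 -> value=310 (bin 100110110); offset now 14 = byte 1 bit 6; 18 bits remain
Read 4: bits[14:24] width=10 -> value=630 (bin 1001110110); offset now 24 = byte 3 bit 0; 8 bits remain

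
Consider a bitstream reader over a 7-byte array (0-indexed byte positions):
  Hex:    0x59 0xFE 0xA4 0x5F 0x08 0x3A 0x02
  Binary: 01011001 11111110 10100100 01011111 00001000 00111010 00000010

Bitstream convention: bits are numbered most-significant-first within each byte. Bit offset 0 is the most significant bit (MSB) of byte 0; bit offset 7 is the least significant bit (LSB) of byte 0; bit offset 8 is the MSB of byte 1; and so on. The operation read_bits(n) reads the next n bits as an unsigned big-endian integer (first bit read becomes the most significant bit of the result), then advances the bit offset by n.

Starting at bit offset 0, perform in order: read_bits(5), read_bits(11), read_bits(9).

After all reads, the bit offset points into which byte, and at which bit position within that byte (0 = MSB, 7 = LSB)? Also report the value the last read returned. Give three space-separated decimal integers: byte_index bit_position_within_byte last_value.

Read 1: bits[0:5] width=5 -> value=11 (bin 01011); offset now 5 = byte 0 bit 5; 51 bits remain
Read 2: bits[5:16] width=11 -> value=510 (bin 00111111110); offset now 16 = byte 2 bit 0; 40 bits remain
Read 3: bits[16:25] width=9 -> value=328 (bin 101001000); offset now 25 = byte 3 bit 1; 31 bits remain

Answer: 3 1 328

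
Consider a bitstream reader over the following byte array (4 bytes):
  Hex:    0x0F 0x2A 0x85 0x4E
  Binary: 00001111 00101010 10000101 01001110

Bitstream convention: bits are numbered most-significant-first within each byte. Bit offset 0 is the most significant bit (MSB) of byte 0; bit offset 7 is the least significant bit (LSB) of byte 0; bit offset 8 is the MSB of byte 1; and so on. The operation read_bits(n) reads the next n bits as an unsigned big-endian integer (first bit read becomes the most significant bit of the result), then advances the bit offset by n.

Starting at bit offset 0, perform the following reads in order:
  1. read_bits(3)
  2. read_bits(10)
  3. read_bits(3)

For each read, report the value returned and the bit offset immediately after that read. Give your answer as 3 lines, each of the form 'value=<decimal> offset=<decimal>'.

Answer: value=0 offset=3
value=485 offset=13
value=2 offset=16

Derivation:
Read 1: bits[0:3] width=3 -> value=0 (bin 000); offset now 3 = byte 0 bit 3; 29 bits remain
Read 2: bits[3:13] width=10 -> value=485 (bin 0111100101); offset now 13 = byte 1 bit 5; 19 bits remain
Read 3: bits[13:16] width=3 -> value=2 (bin 010); offset now 16 = byte 2 bit 0; 16 bits remain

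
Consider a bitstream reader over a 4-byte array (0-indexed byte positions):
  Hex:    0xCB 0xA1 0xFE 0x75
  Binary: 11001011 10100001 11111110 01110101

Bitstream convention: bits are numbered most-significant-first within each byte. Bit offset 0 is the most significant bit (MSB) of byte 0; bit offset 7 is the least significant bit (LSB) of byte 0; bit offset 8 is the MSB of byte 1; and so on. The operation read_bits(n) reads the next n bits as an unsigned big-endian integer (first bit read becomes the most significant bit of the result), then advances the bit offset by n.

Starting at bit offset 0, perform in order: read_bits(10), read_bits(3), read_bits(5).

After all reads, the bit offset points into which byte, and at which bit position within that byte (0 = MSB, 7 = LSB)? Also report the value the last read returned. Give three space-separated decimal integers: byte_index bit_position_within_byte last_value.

Read 1: bits[0:10] width=10 -> value=814 (bin 1100101110); offset now 10 = byte 1 bit 2; 22 bits remain
Read 2: bits[10:13] width=3 -> value=4 (bin 100); offset now 13 = byte 1 bit 5; 19 bits remain
Read 3: bits[13:18] width=5 -> value=7 (bin 00111); offset now 18 = byte 2 bit 2; 14 bits remain

Answer: 2 2 7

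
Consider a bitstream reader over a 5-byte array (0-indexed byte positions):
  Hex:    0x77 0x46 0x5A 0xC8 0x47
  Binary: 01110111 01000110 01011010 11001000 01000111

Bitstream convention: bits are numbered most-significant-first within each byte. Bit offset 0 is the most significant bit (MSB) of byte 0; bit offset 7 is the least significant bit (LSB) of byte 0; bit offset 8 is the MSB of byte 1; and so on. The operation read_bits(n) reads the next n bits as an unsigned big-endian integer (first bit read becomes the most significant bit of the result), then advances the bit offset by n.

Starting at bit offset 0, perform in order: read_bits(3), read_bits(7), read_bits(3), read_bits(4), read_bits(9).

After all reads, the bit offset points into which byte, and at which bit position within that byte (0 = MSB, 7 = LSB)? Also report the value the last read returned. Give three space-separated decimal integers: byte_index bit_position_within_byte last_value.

Read 1: bits[0:3] width=3 -> value=3 (bin 011); offset now 3 = byte 0 bit 3; 37 bits remain
Read 2: bits[3:10] width=7 -> value=93 (bin 1011101); offset now 10 = byte 1 bit 2; 30 bits remain
Read 3: bits[10:13] width=3 -> value=0 (bin 000); offset now 13 = byte 1 bit 5; 27 bits remain
Read 4: bits[13:17] width=4 -> value=12 (bin 1100); offset now 17 = byte 2 bit 1; 23 bits remain
Read 5: bits[17:26] width=9 -> value=363 (bin 101101011); offset now 26 = byte 3 bit 2; 14 bits remain

Answer: 3 2 363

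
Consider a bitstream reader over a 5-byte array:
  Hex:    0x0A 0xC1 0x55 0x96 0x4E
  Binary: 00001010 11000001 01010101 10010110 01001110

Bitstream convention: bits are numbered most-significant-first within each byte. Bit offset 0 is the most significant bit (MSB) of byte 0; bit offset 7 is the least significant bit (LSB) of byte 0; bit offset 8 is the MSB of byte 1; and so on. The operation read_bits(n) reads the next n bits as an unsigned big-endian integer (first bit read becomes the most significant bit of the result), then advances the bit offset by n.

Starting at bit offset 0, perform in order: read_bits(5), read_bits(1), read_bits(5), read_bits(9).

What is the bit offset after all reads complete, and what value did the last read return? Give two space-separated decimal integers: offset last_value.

Answer: 20 21

Derivation:
Read 1: bits[0:5] width=5 -> value=1 (bin 00001); offset now 5 = byte 0 bit 5; 35 bits remain
Read 2: bits[5:6] width=1 -> value=0 (bin 0); offset now 6 = byte 0 bit 6; 34 bits remain
Read 3: bits[6:11] width=5 -> value=22 (bin 10110); offset now 11 = byte 1 bit 3; 29 bits remain
Read 4: bits[11:20] width=9 -> value=21 (bin 000010101); offset now 20 = byte 2 bit 4; 20 bits remain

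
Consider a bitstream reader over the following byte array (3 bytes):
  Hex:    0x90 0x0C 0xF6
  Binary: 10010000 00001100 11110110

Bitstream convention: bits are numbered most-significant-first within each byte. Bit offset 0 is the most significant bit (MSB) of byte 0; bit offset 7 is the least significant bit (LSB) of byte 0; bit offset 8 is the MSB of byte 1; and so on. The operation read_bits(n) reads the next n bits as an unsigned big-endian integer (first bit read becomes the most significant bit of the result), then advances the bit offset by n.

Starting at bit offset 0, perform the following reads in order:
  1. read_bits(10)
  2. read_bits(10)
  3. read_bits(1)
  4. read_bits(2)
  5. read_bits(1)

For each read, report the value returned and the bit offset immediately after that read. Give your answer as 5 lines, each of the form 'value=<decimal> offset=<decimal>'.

Read 1: bits[0:10] width=10 -> value=576 (bin 1001000000); offset now 10 = byte 1 bit 2; 14 bits remain
Read 2: bits[10:20] width=10 -> value=207 (bin 0011001111); offset now 20 = byte 2 bit 4; 4 bits remain
Read 3: bits[20:21] width=1 -> value=0 (bin 0); offset now 21 = byte 2 bit 5; 3 bits remain
Read 4: bits[21:23] width=2 -> value=3 (bin 11); offset now 23 = byte 2 bit 7; 1 bits remain
Read 5: bits[23:24] width=1 -> value=0 (bin 0); offset now 24 = byte 3 bit 0; 0 bits remain

Answer: value=576 offset=10
value=207 offset=20
value=0 offset=21
value=3 offset=23
value=0 offset=24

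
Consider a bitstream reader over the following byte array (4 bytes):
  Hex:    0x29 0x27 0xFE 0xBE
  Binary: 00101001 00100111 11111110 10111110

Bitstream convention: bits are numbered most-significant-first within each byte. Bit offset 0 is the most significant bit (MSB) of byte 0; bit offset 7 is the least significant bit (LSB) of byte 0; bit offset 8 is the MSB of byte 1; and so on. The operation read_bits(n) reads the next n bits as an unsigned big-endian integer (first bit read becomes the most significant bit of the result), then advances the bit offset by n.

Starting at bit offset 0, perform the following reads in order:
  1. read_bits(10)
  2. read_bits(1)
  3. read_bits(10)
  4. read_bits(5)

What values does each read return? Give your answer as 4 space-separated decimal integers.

Answer: 164 1 255 26

Derivation:
Read 1: bits[0:10] width=10 -> value=164 (bin 0010100100); offset now 10 = byte 1 bit 2; 22 bits remain
Read 2: bits[10:11] width=1 -> value=1 (bin 1); offset now 11 = byte 1 bit 3; 21 bits remain
Read 3: bits[11:21] width=10 -> value=255 (bin 0011111111); offset now 21 = byte 2 bit 5; 11 bits remain
Read 4: bits[21:26] width=5 -> value=26 (bin 11010); offset now 26 = byte 3 bit 2; 6 bits remain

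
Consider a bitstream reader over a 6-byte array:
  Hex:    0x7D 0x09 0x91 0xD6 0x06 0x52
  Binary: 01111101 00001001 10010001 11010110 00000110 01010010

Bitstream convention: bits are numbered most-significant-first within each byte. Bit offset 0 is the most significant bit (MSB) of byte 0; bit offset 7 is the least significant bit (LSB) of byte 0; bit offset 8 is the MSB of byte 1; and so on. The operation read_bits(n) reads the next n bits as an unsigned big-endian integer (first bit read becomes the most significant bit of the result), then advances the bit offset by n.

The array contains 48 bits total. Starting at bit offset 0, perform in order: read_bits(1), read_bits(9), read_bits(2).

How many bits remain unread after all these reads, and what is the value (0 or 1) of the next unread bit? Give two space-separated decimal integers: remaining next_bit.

Answer: 36 1

Derivation:
Read 1: bits[0:1] width=1 -> value=0 (bin 0); offset now 1 = byte 0 bit 1; 47 bits remain
Read 2: bits[1:10] width=9 -> value=500 (bin 111110100); offset now 10 = byte 1 bit 2; 38 bits remain
Read 3: bits[10:12] width=2 -> value=0 (bin 00); offset now 12 = byte 1 bit 4; 36 bits remain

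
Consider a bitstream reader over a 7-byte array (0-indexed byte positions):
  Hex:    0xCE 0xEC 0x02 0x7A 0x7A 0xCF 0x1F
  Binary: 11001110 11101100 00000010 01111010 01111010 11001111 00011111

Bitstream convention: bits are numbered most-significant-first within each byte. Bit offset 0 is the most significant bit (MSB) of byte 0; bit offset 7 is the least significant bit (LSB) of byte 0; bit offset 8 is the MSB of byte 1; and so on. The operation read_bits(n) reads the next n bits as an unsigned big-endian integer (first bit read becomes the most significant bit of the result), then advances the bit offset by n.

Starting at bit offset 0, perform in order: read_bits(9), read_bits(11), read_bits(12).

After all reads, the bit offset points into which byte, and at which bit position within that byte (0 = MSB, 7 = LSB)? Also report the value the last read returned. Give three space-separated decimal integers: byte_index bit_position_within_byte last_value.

Read 1: bits[0:9] width=9 -> value=413 (bin 110011101); offset now 9 = byte 1 bit 1; 47 bits remain
Read 2: bits[9:20] width=11 -> value=1728 (bin 11011000000); offset now 20 = byte 2 bit 4; 36 bits remain
Read 3: bits[20:32] width=12 -> value=634 (bin 001001111010); offset now 32 = byte 4 bit 0; 24 bits remain

Answer: 4 0 634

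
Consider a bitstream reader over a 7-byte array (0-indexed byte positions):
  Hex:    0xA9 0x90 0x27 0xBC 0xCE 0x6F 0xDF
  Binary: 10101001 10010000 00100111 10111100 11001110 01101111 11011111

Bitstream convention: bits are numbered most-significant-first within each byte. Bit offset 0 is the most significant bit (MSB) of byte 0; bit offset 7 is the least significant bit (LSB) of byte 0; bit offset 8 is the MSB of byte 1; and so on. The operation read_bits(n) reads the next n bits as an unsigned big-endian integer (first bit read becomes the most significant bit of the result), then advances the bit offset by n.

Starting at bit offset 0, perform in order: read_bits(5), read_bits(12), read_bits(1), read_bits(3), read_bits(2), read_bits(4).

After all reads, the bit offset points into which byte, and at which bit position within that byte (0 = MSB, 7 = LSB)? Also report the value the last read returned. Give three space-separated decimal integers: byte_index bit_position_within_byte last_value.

Answer: 3 3 13

Derivation:
Read 1: bits[0:5] width=5 -> value=21 (bin 10101); offset now 5 = byte 0 bit 5; 51 bits remain
Read 2: bits[5:17] width=12 -> value=800 (bin 001100100000); offset now 17 = byte 2 bit 1; 39 bits remain
Read 3: bits[17:18] width=1 -> value=0 (bin 0); offset now 18 = byte 2 bit 2; 38 bits remain
Read 4: bits[18:21] width=3 -> value=4 (bin 100); offset now 21 = byte 2 bit 5; 35 bits remain
Read 5: bits[21:23] width=2 -> value=3 (bin 11); offset now 23 = byte 2 bit 7; 33 bits remain
Read 6: bits[23:27] width=4 -> value=13 (bin 1101); offset now 27 = byte 3 bit 3; 29 bits remain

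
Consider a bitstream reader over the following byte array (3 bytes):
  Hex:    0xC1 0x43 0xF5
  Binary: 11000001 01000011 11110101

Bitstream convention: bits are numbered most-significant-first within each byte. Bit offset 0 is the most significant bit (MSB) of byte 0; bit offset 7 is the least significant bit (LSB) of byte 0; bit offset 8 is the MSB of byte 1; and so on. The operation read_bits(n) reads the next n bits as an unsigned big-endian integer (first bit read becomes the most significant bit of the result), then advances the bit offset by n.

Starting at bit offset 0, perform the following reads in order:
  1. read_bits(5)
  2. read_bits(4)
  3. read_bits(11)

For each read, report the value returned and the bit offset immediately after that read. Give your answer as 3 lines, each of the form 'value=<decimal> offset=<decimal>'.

Read 1: bits[0:5] width=5 -> value=24 (bin 11000); offset now 5 = byte 0 bit 5; 19 bits remain
Read 2: bits[5:9] width=4 -> value=2 (bin 0010); offset now 9 = byte 1 bit 1; 15 bits remain
Read 3: bits[9:20] width=11 -> value=1087 (bin 10000111111); offset now 20 = byte 2 bit 4; 4 bits remain

Answer: value=24 offset=5
value=2 offset=9
value=1087 offset=20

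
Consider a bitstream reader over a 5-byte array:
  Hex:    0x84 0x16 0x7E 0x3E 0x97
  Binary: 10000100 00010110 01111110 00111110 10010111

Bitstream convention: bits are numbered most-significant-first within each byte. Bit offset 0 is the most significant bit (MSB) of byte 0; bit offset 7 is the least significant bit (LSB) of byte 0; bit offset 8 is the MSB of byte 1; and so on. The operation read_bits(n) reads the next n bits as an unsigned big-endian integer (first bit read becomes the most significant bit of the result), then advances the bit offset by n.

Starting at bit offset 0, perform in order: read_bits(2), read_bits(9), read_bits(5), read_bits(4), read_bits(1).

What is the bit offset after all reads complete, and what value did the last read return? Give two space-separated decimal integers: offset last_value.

Answer: 21 1

Derivation:
Read 1: bits[0:2] width=2 -> value=2 (bin 10); offset now 2 = byte 0 bit 2; 38 bits remain
Read 2: bits[2:11] width=9 -> value=32 (bin 000100000); offset now 11 = byte 1 bit 3; 29 bits remain
Read 3: bits[11:16] width=5 -> value=22 (bin 10110); offset now 16 = byte 2 bit 0; 24 bits remain
Read 4: bits[16:20] width=4 -> value=7 (bin 0111); offset now 20 = byte 2 bit 4; 20 bits remain
Read 5: bits[20:21] width=1 -> value=1 (bin 1); offset now 21 = byte 2 bit 5; 19 bits remain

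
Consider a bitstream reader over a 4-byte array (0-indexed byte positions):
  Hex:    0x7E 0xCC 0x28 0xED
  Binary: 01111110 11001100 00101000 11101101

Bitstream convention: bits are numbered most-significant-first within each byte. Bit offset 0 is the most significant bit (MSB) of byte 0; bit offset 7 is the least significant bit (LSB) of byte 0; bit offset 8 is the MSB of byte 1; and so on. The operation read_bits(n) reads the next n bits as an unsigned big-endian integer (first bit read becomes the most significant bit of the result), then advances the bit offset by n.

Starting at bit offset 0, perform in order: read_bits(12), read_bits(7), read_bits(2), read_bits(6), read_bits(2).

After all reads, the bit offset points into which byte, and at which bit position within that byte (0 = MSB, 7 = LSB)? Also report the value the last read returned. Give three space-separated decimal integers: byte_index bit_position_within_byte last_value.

Read 1: bits[0:12] width=12 -> value=2028 (bin 011111101100); offset now 12 = byte 1 bit 4; 20 bits remain
Read 2: bits[12:19] width=7 -> value=97 (bin 1100001); offset now 19 = byte 2 bit 3; 13 bits remain
Read 3: bits[19:21] width=2 -> value=1 (bin 01); offset now 21 = byte 2 bit 5; 11 bits remain
Read 4: bits[21:27] width=6 -> value=7 (bin 000111); offset now 27 = byte 3 bit 3; 5 bits remain
Read 5: bits[27:29] width=2 -> value=1 (bin 01); offset now 29 = byte 3 bit 5; 3 bits remain

Answer: 3 5 1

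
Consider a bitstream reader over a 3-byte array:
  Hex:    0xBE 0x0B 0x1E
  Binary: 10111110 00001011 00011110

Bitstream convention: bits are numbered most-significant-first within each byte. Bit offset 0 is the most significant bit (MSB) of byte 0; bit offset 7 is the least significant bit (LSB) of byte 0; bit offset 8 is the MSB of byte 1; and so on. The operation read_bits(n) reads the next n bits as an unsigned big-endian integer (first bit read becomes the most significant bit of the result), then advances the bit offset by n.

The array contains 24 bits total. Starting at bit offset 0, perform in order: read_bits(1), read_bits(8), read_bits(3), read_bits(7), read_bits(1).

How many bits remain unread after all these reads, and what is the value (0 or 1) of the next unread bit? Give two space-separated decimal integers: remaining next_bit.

Answer: 4 1

Derivation:
Read 1: bits[0:1] width=1 -> value=1 (bin 1); offset now 1 = byte 0 bit 1; 23 bits remain
Read 2: bits[1:9] width=8 -> value=124 (bin 01111100); offset now 9 = byte 1 bit 1; 15 bits remain
Read 3: bits[9:12] width=3 -> value=0 (bin 000); offset now 12 = byte 1 bit 4; 12 bits remain
Read 4: bits[12:19] width=7 -> value=88 (bin 1011000); offset now 19 = byte 2 bit 3; 5 bits remain
Read 5: bits[19:20] width=1 -> value=1 (bin 1); offset now 20 = byte 2 bit 4; 4 bits remain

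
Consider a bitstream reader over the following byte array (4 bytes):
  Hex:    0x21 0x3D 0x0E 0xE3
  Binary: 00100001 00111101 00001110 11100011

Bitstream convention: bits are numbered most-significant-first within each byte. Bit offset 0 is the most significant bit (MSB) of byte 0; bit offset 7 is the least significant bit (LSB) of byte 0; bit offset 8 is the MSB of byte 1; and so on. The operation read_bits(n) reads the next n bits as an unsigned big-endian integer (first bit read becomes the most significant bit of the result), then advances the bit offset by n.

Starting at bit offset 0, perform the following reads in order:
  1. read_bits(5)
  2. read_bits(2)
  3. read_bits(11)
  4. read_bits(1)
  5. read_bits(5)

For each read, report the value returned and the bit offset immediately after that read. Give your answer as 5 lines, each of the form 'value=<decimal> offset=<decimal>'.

Read 1: bits[0:5] width=5 -> value=4 (bin 00100); offset now 5 = byte 0 bit 5; 27 bits remain
Read 2: bits[5:7] width=2 -> value=0 (bin 00); offset now 7 = byte 0 bit 7; 25 bits remain
Read 3: bits[7:18] width=11 -> value=1268 (bin 10011110100); offset now 18 = byte 2 bit 2; 14 bits remain
Read 4: bits[18:19] width=1 -> value=0 (bin 0); offset now 19 = byte 2 bit 3; 13 bits remain
Read 5: bits[19:24] width=5 -> value=14 (bin 01110); offset now 24 = byte 3 bit 0; 8 bits remain

Answer: value=4 offset=5
value=0 offset=7
value=1268 offset=18
value=0 offset=19
value=14 offset=24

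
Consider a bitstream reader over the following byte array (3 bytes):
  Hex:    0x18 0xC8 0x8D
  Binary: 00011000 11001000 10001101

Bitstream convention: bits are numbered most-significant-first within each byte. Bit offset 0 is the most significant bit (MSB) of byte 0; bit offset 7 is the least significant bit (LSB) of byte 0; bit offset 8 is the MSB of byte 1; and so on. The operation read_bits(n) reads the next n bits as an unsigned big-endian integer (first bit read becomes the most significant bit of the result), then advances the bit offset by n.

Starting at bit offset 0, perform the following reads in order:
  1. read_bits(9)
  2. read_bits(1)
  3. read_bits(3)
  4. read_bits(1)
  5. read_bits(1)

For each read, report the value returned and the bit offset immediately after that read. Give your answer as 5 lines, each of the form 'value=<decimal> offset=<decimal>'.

Answer: value=49 offset=9
value=1 offset=10
value=1 offset=13
value=0 offset=14
value=0 offset=15

Derivation:
Read 1: bits[0:9] width=9 -> value=49 (bin 000110001); offset now 9 = byte 1 bit 1; 15 bits remain
Read 2: bits[9:10] width=1 -> value=1 (bin 1); offset now 10 = byte 1 bit 2; 14 bits remain
Read 3: bits[10:13] width=3 -> value=1 (bin 001); offset now 13 = byte 1 bit 5; 11 bits remain
Read 4: bits[13:14] width=1 -> value=0 (bin 0); offset now 14 = byte 1 bit 6; 10 bits remain
Read 5: bits[14:15] width=1 -> value=0 (bin 0); offset now 15 = byte 1 bit 7; 9 bits remain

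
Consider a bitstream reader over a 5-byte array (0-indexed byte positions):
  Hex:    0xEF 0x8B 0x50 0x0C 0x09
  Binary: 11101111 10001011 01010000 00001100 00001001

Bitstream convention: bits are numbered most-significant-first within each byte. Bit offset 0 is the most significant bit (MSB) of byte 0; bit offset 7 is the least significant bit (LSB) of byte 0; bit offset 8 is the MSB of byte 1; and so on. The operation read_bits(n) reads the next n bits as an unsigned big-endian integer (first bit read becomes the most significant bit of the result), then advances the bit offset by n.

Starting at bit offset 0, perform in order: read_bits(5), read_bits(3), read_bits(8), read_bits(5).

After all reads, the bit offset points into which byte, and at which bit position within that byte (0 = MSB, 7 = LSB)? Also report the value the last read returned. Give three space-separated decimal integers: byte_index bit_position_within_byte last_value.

Answer: 2 5 10

Derivation:
Read 1: bits[0:5] width=5 -> value=29 (bin 11101); offset now 5 = byte 0 bit 5; 35 bits remain
Read 2: bits[5:8] width=3 -> value=7 (bin 111); offset now 8 = byte 1 bit 0; 32 bits remain
Read 3: bits[8:16] width=8 -> value=139 (bin 10001011); offset now 16 = byte 2 bit 0; 24 bits remain
Read 4: bits[16:21] width=5 -> value=10 (bin 01010); offset now 21 = byte 2 bit 5; 19 bits remain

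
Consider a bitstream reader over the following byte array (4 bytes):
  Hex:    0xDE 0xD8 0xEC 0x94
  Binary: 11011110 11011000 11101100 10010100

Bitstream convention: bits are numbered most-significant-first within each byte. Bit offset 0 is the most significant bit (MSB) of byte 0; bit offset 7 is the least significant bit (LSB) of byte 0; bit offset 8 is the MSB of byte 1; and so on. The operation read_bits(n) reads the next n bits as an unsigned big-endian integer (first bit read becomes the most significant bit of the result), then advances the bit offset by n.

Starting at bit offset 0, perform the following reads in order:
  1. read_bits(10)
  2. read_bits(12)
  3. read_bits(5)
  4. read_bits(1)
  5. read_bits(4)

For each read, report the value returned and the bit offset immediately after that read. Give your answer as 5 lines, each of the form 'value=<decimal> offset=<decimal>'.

Answer: value=891 offset=10
value=1595 offset=22
value=4 offset=27
value=1 offset=28
value=4 offset=32

Derivation:
Read 1: bits[0:10] width=10 -> value=891 (bin 1101111011); offset now 10 = byte 1 bit 2; 22 bits remain
Read 2: bits[10:22] width=12 -> value=1595 (bin 011000111011); offset now 22 = byte 2 bit 6; 10 bits remain
Read 3: bits[22:27] width=5 -> value=4 (bin 00100); offset now 27 = byte 3 bit 3; 5 bits remain
Read 4: bits[27:28] width=1 -> value=1 (bin 1); offset now 28 = byte 3 bit 4; 4 bits remain
Read 5: bits[28:32] width=4 -> value=4 (bin 0100); offset now 32 = byte 4 bit 0; 0 bits remain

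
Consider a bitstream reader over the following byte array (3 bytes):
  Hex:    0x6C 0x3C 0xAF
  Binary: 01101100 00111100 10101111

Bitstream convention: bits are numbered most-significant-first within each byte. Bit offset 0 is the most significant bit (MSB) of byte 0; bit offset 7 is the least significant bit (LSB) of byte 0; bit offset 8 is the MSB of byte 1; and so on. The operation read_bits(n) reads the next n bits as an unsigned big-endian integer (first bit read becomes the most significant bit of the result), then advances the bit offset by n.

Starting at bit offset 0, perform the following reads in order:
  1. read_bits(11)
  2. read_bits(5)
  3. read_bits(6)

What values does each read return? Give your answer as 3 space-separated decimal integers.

Read 1: bits[0:11] width=11 -> value=865 (bin 01101100001); offset now 11 = byte 1 bit 3; 13 bits remain
Read 2: bits[11:16] width=5 -> value=28 (bin 11100); offset now 16 = byte 2 bit 0; 8 bits remain
Read 3: bits[16:22] width=6 -> value=43 (bin 101011); offset now 22 = byte 2 bit 6; 2 bits remain

Answer: 865 28 43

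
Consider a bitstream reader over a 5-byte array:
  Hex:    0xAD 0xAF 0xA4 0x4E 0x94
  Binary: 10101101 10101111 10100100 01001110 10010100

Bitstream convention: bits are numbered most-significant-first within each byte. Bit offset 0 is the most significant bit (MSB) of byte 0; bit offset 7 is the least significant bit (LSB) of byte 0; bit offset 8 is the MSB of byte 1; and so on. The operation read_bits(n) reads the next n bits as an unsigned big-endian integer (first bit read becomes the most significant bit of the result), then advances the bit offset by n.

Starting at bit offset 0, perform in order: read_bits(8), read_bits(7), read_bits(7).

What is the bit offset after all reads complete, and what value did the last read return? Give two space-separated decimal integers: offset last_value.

Answer: 22 105

Derivation:
Read 1: bits[0:8] width=8 -> value=173 (bin 10101101); offset now 8 = byte 1 bit 0; 32 bits remain
Read 2: bits[8:15] width=7 -> value=87 (bin 1010111); offset now 15 = byte 1 bit 7; 25 bits remain
Read 3: bits[15:22] width=7 -> value=105 (bin 1101001); offset now 22 = byte 2 bit 6; 18 bits remain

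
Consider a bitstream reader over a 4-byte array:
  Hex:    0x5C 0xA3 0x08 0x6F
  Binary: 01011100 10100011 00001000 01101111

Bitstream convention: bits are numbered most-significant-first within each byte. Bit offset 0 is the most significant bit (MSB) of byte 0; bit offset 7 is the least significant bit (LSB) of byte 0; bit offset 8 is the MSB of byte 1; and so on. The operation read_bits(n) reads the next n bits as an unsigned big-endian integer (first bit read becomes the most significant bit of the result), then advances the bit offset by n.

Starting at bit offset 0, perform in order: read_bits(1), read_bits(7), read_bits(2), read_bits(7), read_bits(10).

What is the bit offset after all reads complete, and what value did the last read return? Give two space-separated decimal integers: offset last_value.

Answer: 27 67

Derivation:
Read 1: bits[0:1] width=1 -> value=0 (bin 0); offset now 1 = byte 0 bit 1; 31 bits remain
Read 2: bits[1:8] width=7 -> value=92 (bin 1011100); offset now 8 = byte 1 bit 0; 24 bits remain
Read 3: bits[8:10] width=2 -> value=2 (bin 10); offset now 10 = byte 1 bit 2; 22 bits remain
Read 4: bits[10:17] width=7 -> value=70 (bin 1000110); offset now 17 = byte 2 bit 1; 15 bits remain
Read 5: bits[17:27] width=10 -> value=67 (bin 0001000011); offset now 27 = byte 3 bit 3; 5 bits remain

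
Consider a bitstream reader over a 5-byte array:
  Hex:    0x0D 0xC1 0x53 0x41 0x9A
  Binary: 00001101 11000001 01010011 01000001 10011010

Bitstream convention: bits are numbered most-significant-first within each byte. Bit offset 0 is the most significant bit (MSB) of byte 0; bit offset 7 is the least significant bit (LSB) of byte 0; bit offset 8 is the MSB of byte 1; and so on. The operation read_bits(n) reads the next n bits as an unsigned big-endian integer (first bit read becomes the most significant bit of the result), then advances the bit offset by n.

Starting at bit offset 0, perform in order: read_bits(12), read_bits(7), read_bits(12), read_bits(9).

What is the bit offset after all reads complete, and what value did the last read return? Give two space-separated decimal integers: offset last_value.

Read 1: bits[0:12] width=12 -> value=220 (bin 000011011100); offset now 12 = byte 1 bit 4; 28 bits remain
Read 2: bits[12:19] width=7 -> value=10 (bin 0001010); offset now 19 = byte 2 bit 3; 21 bits remain
Read 3: bits[19:31] width=12 -> value=2464 (bin 100110100000); offset now 31 = byte 3 bit 7; 9 bits remain
Read 4: bits[31:40] width=9 -> value=410 (bin 110011010); offset now 40 = byte 5 bit 0; 0 bits remain

Answer: 40 410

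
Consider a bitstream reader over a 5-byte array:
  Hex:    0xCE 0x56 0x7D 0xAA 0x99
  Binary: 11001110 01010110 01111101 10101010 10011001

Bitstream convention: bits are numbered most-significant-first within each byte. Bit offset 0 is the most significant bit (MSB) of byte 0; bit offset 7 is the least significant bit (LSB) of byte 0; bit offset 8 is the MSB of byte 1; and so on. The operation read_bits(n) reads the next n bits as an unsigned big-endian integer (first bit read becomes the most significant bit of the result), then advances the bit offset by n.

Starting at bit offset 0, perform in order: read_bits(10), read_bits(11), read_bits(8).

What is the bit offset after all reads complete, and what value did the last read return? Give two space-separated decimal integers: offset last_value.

Answer: 29 181

Derivation:
Read 1: bits[0:10] width=10 -> value=825 (bin 1100111001); offset now 10 = byte 1 bit 2; 30 bits remain
Read 2: bits[10:21] width=11 -> value=719 (bin 01011001111); offset now 21 = byte 2 bit 5; 19 bits remain
Read 3: bits[21:29] width=8 -> value=181 (bin 10110101); offset now 29 = byte 3 bit 5; 11 bits remain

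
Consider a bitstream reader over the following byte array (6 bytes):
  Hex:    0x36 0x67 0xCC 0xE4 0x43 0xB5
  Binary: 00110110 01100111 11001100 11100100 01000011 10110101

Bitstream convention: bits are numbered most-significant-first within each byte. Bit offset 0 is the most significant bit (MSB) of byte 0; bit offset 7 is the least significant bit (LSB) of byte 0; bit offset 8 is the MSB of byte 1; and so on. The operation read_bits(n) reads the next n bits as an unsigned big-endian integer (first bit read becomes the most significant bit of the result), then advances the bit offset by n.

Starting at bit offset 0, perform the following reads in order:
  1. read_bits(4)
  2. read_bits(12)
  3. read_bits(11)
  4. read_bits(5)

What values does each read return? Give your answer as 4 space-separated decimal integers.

Answer: 3 1639 1639 4

Derivation:
Read 1: bits[0:4] width=4 -> value=3 (bin 0011); offset now 4 = byte 0 bit 4; 44 bits remain
Read 2: bits[4:16] width=12 -> value=1639 (bin 011001100111); offset now 16 = byte 2 bit 0; 32 bits remain
Read 3: bits[16:27] width=11 -> value=1639 (bin 11001100111); offset now 27 = byte 3 bit 3; 21 bits remain
Read 4: bits[27:32] width=5 -> value=4 (bin 00100); offset now 32 = byte 4 bit 0; 16 bits remain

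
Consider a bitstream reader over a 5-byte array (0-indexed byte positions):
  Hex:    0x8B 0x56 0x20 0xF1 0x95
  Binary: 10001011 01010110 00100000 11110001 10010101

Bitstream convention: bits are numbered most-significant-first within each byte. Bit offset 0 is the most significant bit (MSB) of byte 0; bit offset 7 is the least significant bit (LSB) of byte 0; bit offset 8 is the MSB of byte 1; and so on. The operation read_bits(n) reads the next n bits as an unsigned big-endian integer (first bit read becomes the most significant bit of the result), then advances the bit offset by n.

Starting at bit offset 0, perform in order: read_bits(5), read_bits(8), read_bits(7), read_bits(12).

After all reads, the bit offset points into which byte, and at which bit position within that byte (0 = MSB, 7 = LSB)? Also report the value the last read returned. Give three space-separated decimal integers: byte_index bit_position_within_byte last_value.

Read 1: bits[0:5] width=5 -> value=17 (bin 10001); offset now 5 = byte 0 bit 5; 35 bits remain
Read 2: bits[5:13] width=8 -> value=106 (bin 01101010); offset now 13 = byte 1 bit 5; 27 bits remain
Read 3: bits[13:20] width=7 -> value=98 (bin 1100010); offset now 20 = byte 2 bit 4; 20 bits remain
Read 4: bits[20:32] width=12 -> value=241 (bin 000011110001); offset now 32 = byte 4 bit 0; 8 bits remain

Answer: 4 0 241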